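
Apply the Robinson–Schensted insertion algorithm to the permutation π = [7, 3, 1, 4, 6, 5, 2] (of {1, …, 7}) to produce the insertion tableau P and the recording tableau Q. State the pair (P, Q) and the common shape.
P = [1, 2, 5] / [3, 4] / [6] / [7];  Q = [1, 4, 5] / [2, 6] / [3] / [7];  common shape = (3, 2, 1, 1)

Row-insert the values π_1, π_2, … into P one at a time, bumping the leftmost entry strictly greater than the inserted value down to the next row. The recording tableau Q records, in position (i, j), the step at which that cell was added to P.
  Insert 7 (step 1): P = [7];  Q = [1]
  Insert 3 (step 2): P = [3] / [7];  Q = [1] / [2]
  Insert 1 (step 3): P = [1] / [3] / [7];  Q = [1] / [2] / [3]
  Insert 4 (step 4): P = [1, 4] / [3] / [7];  Q = [1, 4] / [2] / [3]
  Insert 6 (step 5): P = [1, 4, 6] / [3] / [7];  Q = [1, 4, 5] / [2] / [3]
  Insert 5 (step 6): P = [1, 4, 5] / [3, 6] / [7];  Q = [1, 4, 5] / [2, 6] / [3]
  Insert 2 (step 7): P = [1, 2, 5] / [3, 4] / [6] / [7];  Q = [1, 4, 5] / [2, 6] / [3] / [7]
Final shape: (3, 2, 1, 1).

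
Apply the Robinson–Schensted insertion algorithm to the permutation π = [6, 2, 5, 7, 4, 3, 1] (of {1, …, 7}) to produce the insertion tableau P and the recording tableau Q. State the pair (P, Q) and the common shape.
P = [1, 3, 7] / [2] / [4] / [5] / [6];  Q = [1, 3, 4] / [2] / [5] / [6] / [7];  common shape = (3, 1, 1, 1, 1)

Row-insert the values π_1, π_2, … into P one at a time, bumping the leftmost entry strictly greater than the inserted value down to the next row. The recording tableau Q records, in position (i, j), the step at which that cell was added to P.
  Insert 6 (step 1): P = [6];  Q = [1]
  Insert 2 (step 2): P = [2] / [6];  Q = [1] / [2]
  Insert 5 (step 3): P = [2, 5] / [6];  Q = [1, 3] / [2]
  Insert 7 (step 4): P = [2, 5, 7] / [6];  Q = [1, 3, 4] / [2]
  Insert 4 (step 5): P = [2, 4, 7] / [5] / [6];  Q = [1, 3, 4] / [2] / [5]
  Insert 3 (step 6): P = [2, 3, 7] / [4] / [5] / [6];  Q = [1, 3, 4] / [2] / [5] / [6]
  Insert 1 (step 7): P = [1, 3, 7] / [2] / [4] / [5] / [6];  Q = [1, 3, 4] / [2] / [5] / [6] / [7]
Final shape: (3, 1, 1, 1, 1).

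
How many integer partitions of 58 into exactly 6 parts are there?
p(58, 6 parts) = 10829

Partitions of n into exactly k parts are in bijection with partitions of n − k into at most k parts (subtract 1 from each part). So p(58, exactly 6) = p(52, parts ≤ 6). Computing via the recurrence p(m, j) = p(m, j−1) + p(m−j, j) gives 10829.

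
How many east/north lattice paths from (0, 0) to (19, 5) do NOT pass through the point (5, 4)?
Number of paths = 40614

Total paths from (0, 0) to (19, 5): C(24, 19) = 42504. Paths through (5, 4): (paths (0, 0) → (5, 4)) × (paths (5, 4) → (19, 5)) = C(9, 5) · C(15, 14) = 126 · 15 = 1890. Avoidance count = 42504 − 1890 = 40614.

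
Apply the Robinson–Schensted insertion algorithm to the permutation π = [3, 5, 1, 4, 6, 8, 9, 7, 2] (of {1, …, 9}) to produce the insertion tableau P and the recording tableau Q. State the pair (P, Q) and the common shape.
P = [1, 2, 6, 7, 9] / [3, 4, 8] / [5];  Q = [1, 2, 5, 6, 7] / [3, 4, 8] / [9];  common shape = (5, 3, 1)

Row-insert the values π_1, π_2, … into P one at a time, bumping the leftmost entry strictly greater than the inserted value down to the next row. The recording tableau Q records, in position (i, j), the step at which that cell was added to P.
  Insert 3 (step 1): P = [3];  Q = [1]
  Insert 5 (step 2): P = [3, 5];  Q = [1, 2]
  Insert 1 (step 3): P = [1, 5] / [3];  Q = [1, 2] / [3]
  Insert 4 (step 4): P = [1, 4] / [3, 5];  Q = [1, 2] / [3, 4]
  Insert 6 (step 5): P = [1, 4, 6] / [3, 5];  Q = [1, 2, 5] / [3, 4]
  Insert 8 (step 6): P = [1, 4, 6, 8] / [3, 5];  Q = [1, 2, 5, 6] / [3, 4]
  Insert 9 (step 7): P = [1, 4, 6, 8, 9] / [3, 5];  Q = [1, 2, 5, 6, 7] / [3, 4]
  Insert 7 (step 8): P = [1, 4, 6, 7, 9] / [3, 5, 8];  Q = [1, 2, 5, 6, 7] / [3, 4, 8]
  Insert 2 (step 9): P = [1, 2, 6, 7, 9] / [3, 4, 8] / [5];  Q = [1, 2, 5, 6, 7] / [3, 4, 8] / [9]
Final shape: (5, 3, 1).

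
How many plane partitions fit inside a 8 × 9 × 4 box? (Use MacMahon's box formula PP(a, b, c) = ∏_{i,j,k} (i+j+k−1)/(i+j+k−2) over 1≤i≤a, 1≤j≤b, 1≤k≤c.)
PP(8, 9, 4) = 151561524301616

Evaluate the triple product over i = 1..8, j = 1..9, k = 1..4. The factors are (2/1) · (3/2) · (4/3) · (5/4) · (3/2) · (4/3) · (5/4) · (6/5) · … (288 factors total). The numerators and denominators telescope so the product is an integer; carrying out the multiplication exactly gives PP(8, 9, 4) = 151561524301616.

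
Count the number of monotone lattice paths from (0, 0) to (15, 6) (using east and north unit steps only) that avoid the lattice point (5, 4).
Number of paths = 45948

Total paths from (0, 0) to (15, 6): C(21, 15) = 54264. Paths through (5, 4): (paths (0, 0) → (5, 4)) × (paths (5, 4) → (15, 6)) = C(9, 5) · C(12, 10) = 126 · 66 = 8316. Avoidance count = 54264 − 8316 = 45948.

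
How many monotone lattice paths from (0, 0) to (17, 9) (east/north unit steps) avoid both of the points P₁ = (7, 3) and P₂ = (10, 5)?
Number of paths = 1568600

Inclusion–exclusion. Total paths: C(26, 17) = 3124550. Through P₁: C(10, 7)·C(16, 10) = 960960. Through P₂: C(15, 10)·C(11, 7) = 990990. Since P₁ is strictly southwest of P₂, a monotone path through both must visit P₁ then P₂; paths through both = C(10, 7)·C(5, 3)·C(11, 7) = 396000. Avoid both = 3124550 − 960960 − 990990 + 396000 = 1568600.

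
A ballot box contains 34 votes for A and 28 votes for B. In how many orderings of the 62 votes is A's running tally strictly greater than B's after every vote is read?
Strict-lead orderings = 33833779021731045

Total orderings of the 62 votes with 34 for A: C(62, 34) = 349615716557887465. By the Bertrand ballot formula (Cycle Lemma / reflection principle), the number of orderings in which A is strictly ahead of B throughout is (p − q)/(p + q) · C(p + q, p) = (34 − 28)/(34 + 28) · 349615716557887465 = 33833779021731045.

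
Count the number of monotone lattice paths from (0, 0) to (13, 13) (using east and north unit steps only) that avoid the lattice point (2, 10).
Number of paths = 10376576

Total paths from (0, 0) to (13, 13): C(26, 13) = 10400600. Paths through (2, 10): (paths (0, 0) → (2, 10)) × (paths (2, 10) → (13, 13)) = C(12, 2) · C(14, 11) = 66 · 364 = 24024. Avoidance count = 10400600 − 24024 = 10376576.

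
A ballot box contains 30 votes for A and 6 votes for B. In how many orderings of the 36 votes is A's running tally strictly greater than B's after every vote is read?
Strict-lead orderings = 1298528

Total orderings of the 36 votes with 30 for A: C(36, 30) = 1947792. By the Bertrand ballot formula (Cycle Lemma / reflection principle), the number of orderings in which A is strictly ahead of B throughout is (p − q)/(p + q) · C(p + q, p) = (30 − 6)/(30 + 6) · 1947792 = 1298528.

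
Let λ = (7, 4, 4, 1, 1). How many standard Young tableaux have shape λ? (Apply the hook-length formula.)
# SYT of shape (7, 4, 4, 1, 1) = 1326000

Hook-length formula: f^λ = n! / Π hook(c), product over all cells c of the Young diagram. For λ = (7, 4, 4, 1, 1), n = 17 boxes. Hook lengths by row (left-to-right, top-to-bottom): [11, 8, 7, 6, 3, 2, 1]; [7, 4, 3, 2]; [6, 3, 2, 1]; [2]; [1]. Product of hooks = 268240896. So f^λ = 17! / 268240896 = 355687428096000 / 268240896 = 1326000.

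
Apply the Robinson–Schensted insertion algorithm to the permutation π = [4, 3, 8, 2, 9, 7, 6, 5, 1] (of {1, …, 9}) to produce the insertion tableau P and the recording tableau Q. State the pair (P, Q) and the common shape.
P = [1, 5, 9] / [2, 6] / [3, 7] / [4] / [8];  Q = [1, 3, 5] / [2, 6] / [4, 7] / [8] / [9];  common shape = (3, 2, 2, 1, 1)

Row-insert the values π_1, π_2, … into P one at a time, bumping the leftmost entry strictly greater than the inserted value down to the next row. The recording tableau Q records, in position (i, j), the step at which that cell was added to P.
  Insert 4 (step 1): P = [4];  Q = [1]
  Insert 3 (step 2): P = [3] / [4];  Q = [1] / [2]
  Insert 8 (step 3): P = [3, 8] / [4];  Q = [1, 3] / [2]
  Insert 2 (step 4): P = [2, 8] / [3] / [4];  Q = [1, 3] / [2] / [4]
  Insert 9 (step 5): P = [2, 8, 9] / [3] / [4];  Q = [1, 3, 5] / [2] / [4]
  Insert 7 (step 6): P = [2, 7, 9] / [3, 8] / [4];  Q = [1, 3, 5] / [2, 6] / [4]
  Insert 6 (step 7): P = [2, 6, 9] / [3, 7] / [4, 8];  Q = [1, 3, 5] / [2, 6] / [4, 7]
  Insert 5 (step 8): P = [2, 5, 9] / [3, 6] / [4, 7] / [8];  Q = [1, 3, 5] / [2, 6] / [4, 7] / [8]
  Insert 1 (step 9): P = [1, 5, 9] / [2, 6] / [3, 7] / [4] / [8];  Q = [1, 3, 5] / [2, 6] / [4, 7] / [8] / [9]
Final shape: (3, 2, 2, 1, 1).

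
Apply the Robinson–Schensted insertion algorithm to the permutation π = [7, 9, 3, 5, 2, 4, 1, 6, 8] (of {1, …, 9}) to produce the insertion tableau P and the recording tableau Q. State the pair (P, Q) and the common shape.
P = [1, 4, 6, 8] / [2, 5] / [3, 9] / [7];  Q = [1, 2, 8, 9] / [3, 4] / [5, 6] / [7];  common shape = (4, 2, 2, 1)

Row-insert the values π_1, π_2, … into P one at a time, bumping the leftmost entry strictly greater than the inserted value down to the next row. The recording tableau Q records, in position (i, j), the step at which that cell was added to P.
  Insert 7 (step 1): P = [7];  Q = [1]
  Insert 9 (step 2): P = [7, 9];  Q = [1, 2]
  Insert 3 (step 3): P = [3, 9] / [7];  Q = [1, 2] / [3]
  Insert 5 (step 4): P = [3, 5] / [7, 9];  Q = [1, 2] / [3, 4]
  Insert 2 (step 5): P = [2, 5] / [3, 9] / [7];  Q = [1, 2] / [3, 4] / [5]
  Insert 4 (step 6): P = [2, 4] / [3, 5] / [7, 9];  Q = [1, 2] / [3, 4] / [5, 6]
  Insert 1 (step 7): P = [1, 4] / [2, 5] / [3, 9] / [7];  Q = [1, 2] / [3, 4] / [5, 6] / [7]
  Insert 6 (step 8): P = [1, 4, 6] / [2, 5] / [3, 9] / [7];  Q = [1, 2, 8] / [3, 4] / [5, 6] / [7]
  Insert 8 (step 9): P = [1, 4, 6, 8] / [2, 5] / [3, 9] / [7];  Q = [1, 2, 8, 9] / [3, 4] / [5, 6] / [7]
Final shape: (4, 2, 2, 1).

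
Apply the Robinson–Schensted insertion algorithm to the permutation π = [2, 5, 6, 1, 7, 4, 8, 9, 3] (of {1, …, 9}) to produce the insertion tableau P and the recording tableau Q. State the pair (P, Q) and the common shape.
P = [1, 3, 6, 7, 8, 9] / [2, 4] / [5];  Q = [1, 2, 3, 5, 7, 8] / [4, 6] / [9];  common shape = (6, 2, 1)

Row-insert the values π_1, π_2, … into P one at a time, bumping the leftmost entry strictly greater than the inserted value down to the next row. The recording tableau Q records, in position (i, j), the step at which that cell was added to P.
  Insert 2 (step 1): P = [2];  Q = [1]
  Insert 5 (step 2): P = [2, 5];  Q = [1, 2]
  Insert 6 (step 3): P = [2, 5, 6];  Q = [1, 2, 3]
  Insert 1 (step 4): P = [1, 5, 6] / [2];  Q = [1, 2, 3] / [4]
  Insert 7 (step 5): P = [1, 5, 6, 7] / [2];  Q = [1, 2, 3, 5] / [4]
  Insert 4 (step 6): P = [1, 4, 6, 7] / [2, 5];  Q = [1, 2, 3, 5] / [4, 6]
  Insert 8 (step 7): P = [1, 4, 6, 7, 8] / [2, 5];  Q = [1, 2, 3, 5, 7] / [4, 6]
  Insert 9 (step 8): P = [1, 4, 6, 7, 8, 9] / [2, 5];  Q = [1, 2, 3, 5, 7, 8] / [4, 6]
  Insert 3 (step 9): P = [1, 3, 6, 7, 8, 9] / [2, 4] / [5];  Q = [1, 2, 3, 5, 7, 8] / [4, 6] / [9]
Final shape: (6, 2, 1).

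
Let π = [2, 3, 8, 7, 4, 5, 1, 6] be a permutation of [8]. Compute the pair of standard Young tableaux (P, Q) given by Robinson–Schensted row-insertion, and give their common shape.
P = [1, 3, 4, 5, 6] / [2] / [7] / [8];  Q = [1, 2, 3, 6, 8] / [4] / [5] / [7];  common shape = (5, 1, 1, 1)

Row-insert the values π_1, π_2, … into P one at a time, bumping the leftmost entry strictly greater than the inserted value down to the next row. The recording tableau Q records, in position (i, j), the step at which that cell was added to P.
  Insert 2 (step 1): P = [2];  Q = [1]
  Insert 3 (step 2): P = [2, 3];  Q = [1, 2]
  Insert 8 (step 3): P = [2, 3, 8];  Q = [1, 2, 3]
  Insert 7 (step 4): P = [2, 3, 7] / [8];  Q = [1, 2, 3] / [4]
  Insert 4 (step 5): P = [2, 3, 4] / [7] / [8];  Q = [1, 2, 3] / [4] / [5]
  Insert 5 (step 6): P = [2, 3, 4, 5] / [7] / [8];  Q = [1, 2, 3, 6] / [4] / [5]
  Insert 1 (step 7): P = [1, 3, 4, 5] / [2] / [7] / [8];  Q = [1, 2, 3, 6] / [4] / [5] / [7]
  Insert 6 (step 8): P = [1, 3, 4, 5, 6] / [2] / [7] / [8];  Q = [1, 2, 3, 6, 8] / [4] / [5] / [7]
Final shape: (5, 1, 1, 1).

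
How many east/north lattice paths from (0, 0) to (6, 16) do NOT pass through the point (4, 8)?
Number of paths = 52338

Total paths from (0, 0) to (6, 16): C(22, 6) = 74613. Paths through (4, 8): (paths (0, 0) → (4, 8)) × (paths (4, 8) → (6, 16)) = C(12, 4) · C(10, 2) = 495 · 45 = 22275. Avoidance count = 74613 − 22275 = 52338.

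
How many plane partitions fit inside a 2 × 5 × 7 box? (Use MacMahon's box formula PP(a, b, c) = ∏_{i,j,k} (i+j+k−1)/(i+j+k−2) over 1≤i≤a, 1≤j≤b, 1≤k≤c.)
PP(2, 5, 7) = 169884

Evaluate the triple product over i = 1..2, j = 1..5, k = 1..7. The factors are (2/1) · (3/2) · (4/3) · (5/4) · (6/5) · (7/6) · (8/7) · (3/2) · … (70 factors total). The numerators and denominators telescope so the product is an integer; carrying out the multiplication exactly gives PP(2, 5, 7) = 169884.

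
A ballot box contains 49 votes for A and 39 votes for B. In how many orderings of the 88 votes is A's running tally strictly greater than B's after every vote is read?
Strict-lead orderings = 1698754643257653577894500

Total orderings of the 88 votes with 49 for A: C(88, 49) = 14949040860667351485471600. By the Bertrand ballot formula (Cycle Lemma / reflection principle), the number of orderings in which A is strictly ahead of B throughout is (p − q)/(p + q) · C(p + q, p) = (49 − 39)/(49 + 39) · 14949040860667351485471600 = 1698754643257653577894500.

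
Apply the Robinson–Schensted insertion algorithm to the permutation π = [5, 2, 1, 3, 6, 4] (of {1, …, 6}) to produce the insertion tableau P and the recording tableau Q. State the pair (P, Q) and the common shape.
P = [1, 3, 4] / [2, 6] / [5];  Q = [1, 4, 5] / [2, 6] / [3];  common shape = (3, 2, 1)

Row-insert the values π_1, π_2, … into P one at a time, bumping the leftmost entry strictly greater than the inserted value down to the next row. The recording tableau Q records, in position (i, j), the step at which that cell was added to P.
  Insert 5 (step 1): P = [5];  Q = [1]
  Insert 2 (step 2): P = [2] / [5];  Q = [1] / [2]
  Insert 1 (step 3): P = [1] / [2] / [5];  Q = [1] / [2] / [3]
  Insert 3 (step 4): P = [1, 3] / [2] / [5];  Q = [1, 4] / [2] / [3]
  Insert 6 (step 5): P = [1, 3, 6] / [2] / [5];  Q = [1, 4, 5] / [2] / [3]
  Insert 4 (step 6): P = [1, 3, 4] / [2, 6] / [5];  Q = [1, 4, 5] / [2, 6] / [3]
Final shape: (3, 2, 1).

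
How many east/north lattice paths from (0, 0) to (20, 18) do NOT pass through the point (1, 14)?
Number of paths = 33577867785

Total paths from (0, 0) to (20, 18): C(38, 20) = 33578000610. Paths through (1, 14): (paths (0, 0) → (1, 14)) × (paths (1, 14) → (20, 18)) = C(15, 1) · C(23, 19) = 15 · 8855 = 132825. Avoidance count = 33578000610 − 132825 = 33577867785.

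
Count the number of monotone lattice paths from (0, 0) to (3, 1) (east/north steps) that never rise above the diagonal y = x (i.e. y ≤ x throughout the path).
Number of paths = 3

By the reflection principle (André's argument), the number of monotone paths to (3, 1) with n ≤ m that never go above y = x is C(4, 3) − C(4, 4) = 4 − 1 = 3.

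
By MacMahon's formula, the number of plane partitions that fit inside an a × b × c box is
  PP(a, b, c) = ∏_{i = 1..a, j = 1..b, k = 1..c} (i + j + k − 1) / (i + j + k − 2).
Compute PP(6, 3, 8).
PP(6, 3, 8) = 614083470

Evaluate the triple product over i = 1..6, j = 1..3, k = 1..8. The factors are (2/1) · (3/2) · (4/3) · (5/4) · (6/5) · (7/6) · (8/7) · (9/8) · … (144 factors total). The numerators and denominators telescope so the product is an integer; carrying out the multiplication exactly gives PP(6, 3, 8) = 614083470.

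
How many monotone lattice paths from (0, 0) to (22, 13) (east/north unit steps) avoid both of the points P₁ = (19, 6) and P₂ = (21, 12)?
Number of paths = 755368760

Inclusion–exclusion. Total paths: C(35, 22) = 1476337800. Through P₁: C(25, 19)·C(10, 3) = 21252000. Through P₂: C(33, 21)·C(2, 1) = 709634640. Since P₁ is strictly southwest of P₂, a monotone path through both must visit P₁ then P₂; paths through both = C(25, 19)·C(8, 2)·C(2, 1) = 9917600. Avoid both = 1476337800 − 21252000 − 709634640 + 9917600 = 755368760.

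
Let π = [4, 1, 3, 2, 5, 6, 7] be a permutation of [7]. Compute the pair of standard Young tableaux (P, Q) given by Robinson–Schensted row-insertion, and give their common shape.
P = [1, 2, 5, 6, 7] / [3] / [4];  Q = [1, 3, 5, 6, 7] / [2] / [4];  common shape = (5, 1, 1)

Row-insert the values π_1, π_2, … into P one at a time, bumping the leftmost entry strictly greater than the inserted value down to the next row. The recording tableau Q records, in position (i, j), the step at which that cell was added to P.
  Insert 4 (step 1): P = [4];  Q = [1]
  Insert 1 (step 2): P = [1] / [4];  Q = [1] / [2]
  Insert 3 (step 3): P = [1, 3] / [4];  Q = [1, 3] / [2]
  Insert 2 (step 4): P = [1, 2] / [3] / [4];  Q = [1, 3] / [2] / [4]
  Insert 5 (step 5): P = [1, 2, 5] / [3] / [4];  Q = [1, 3, 5] / [2] / [4]
  Insert 6 (step 6): P = [1, 2, 5, 6] / [3] / [4];  Q = [1, 3, 5, 6] / [2] / [4]
  Insert 7 (step 7): P = [1, 2, 5, 6, 7] / [3] / [4];  Q = [1, 3, 5, 6, 7] / [2] / [4]
Final shape: (5, 1, 1).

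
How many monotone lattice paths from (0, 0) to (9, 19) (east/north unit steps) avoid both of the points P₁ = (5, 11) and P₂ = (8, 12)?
Number of paths = 3876756

Inclusion–exclusion. Total paths: C(28, 9) = 6906900. Through P₁: C(16, 5)·C(12, 4) = 2162160. Through P₂: C(20, 8)·C(8, 1) = 1007760. Since P₁ is strictly southwest of P₂, a monotone path through both must visit P₁ then P₂; paths through both = C(16, 5)·C(4, 3)·C(8, 1) = 139776. Avoid both = 6906900 − 2162160 − 1007760 + 139776 = 3876756.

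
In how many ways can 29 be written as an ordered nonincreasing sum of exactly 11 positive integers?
p(29, 11 parts) = 355

Partitions of n into exactly k parts are in bijection with partitions of n − k into at most k parts (subtract 1 from each part). So p(29, exactly 11) = p(18, parts ≤ 11). Computing via the recurrence p(m, j) = p(m, j−1) + p(m−j, j) gives 355.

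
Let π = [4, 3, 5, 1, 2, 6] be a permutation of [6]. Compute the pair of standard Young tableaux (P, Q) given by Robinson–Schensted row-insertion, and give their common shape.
P = [1, 2, 6] / [3, 5] / [4];  Q = [1, 3, 6] / [2, 5] / [4];  common shape = (3, 2, 1)

Row-insert the values π_1, π_2, … into P one at a time, bumping the leftmost entry strictly greater than the inserted value down to the next row. The recording tableau Q records, in position (i, j), the step at which that cell was added to P.
  Insert 4 (step 1): P = [4];  Q = [1]
  Insert 3 (step 2): P = [3] / [4];  Q = [1] / [2]
  Insert 5 (step 3): P = [3, 5] / [4];  Q = [1, 3] / [2]
  Insert 1 (step 4): P = [1, 5] / [3] / [4];  Q = [1, 3] / [2] / [4]
  Insert 2 (step 5): P = [1, 2] / [3, 5] / [4];  Q = [1, 3] / [2, 5] / [4]
  Insert 6 (step 6): P = [1, 2, 6] / [3, 5] / [4];  Q = [1, 3, 6] / [2, 5] / [4]
Final shape: (3, 2, 1).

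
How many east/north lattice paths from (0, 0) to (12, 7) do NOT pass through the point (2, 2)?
Number of paths = 32370

Total paths from (0, 0) to (12, 7): C(19, 12) = 50388. Paths through (2, 2): (paths (0, 0) → (2, 2)) × (paths (2, 2) → (12, 7)) = C(4, 2) · C(15, 10) = 6 · 3003 = 18018. Avoidance count = 50388 − 18018 = 32370.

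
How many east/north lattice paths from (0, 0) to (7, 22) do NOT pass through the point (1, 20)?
Number of paths = 1560192

Total paths from (0, 0) to (7, 22): C(29, 7) = 1560780. Paths through (1, 20): (paths (0, 0) → (1, 20)) × (paths (1, 20) → (7, 22)) = C(21, 1) · C(8, 6) = 21 · 28 = 588. Avoidance count = 1560780 − 588 = 1560192.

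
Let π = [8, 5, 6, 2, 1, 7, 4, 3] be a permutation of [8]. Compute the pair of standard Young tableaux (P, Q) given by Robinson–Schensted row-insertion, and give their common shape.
P = [1, 3, 7] / [2, 4] / [5, 6] / [8];  Q = [1, 3, 6] / [2, 7] / [4, 8] / [5];  common shape = (3, 2, 2, 1)

Row-insert the values π_1, π_2, … into P one at a time, bumping the leftmost entry strictly greater than the inserted value down to the next row. The recording tableau Q records, in position (i, j), the step at which that cell was added to P.
  Insert 8 (step 1): P = [8];  Q = [1]
  Insert 5 (step 2): P = [5] / [8];  Q = [1] / [2]
  Insert 6 (step 3): P = [5, 6] / [8];  Q = [1, 3] / [2]
  Insert 2 (step 4): P = [2, 6] / [5] / [8];  Q = [1, 3] / [2] / [4]
  Insert 1 (step 5): P = [1, 6] / [2] / [5] / [8];  Q = [1, 3] / [2] / [4] / [5]
  Insert 7 (step 6): P = [1, 6, 7] / [2] / [5] / [8];  Q = [1, 3, 6] / [2] / [4] / [5]
  Insert 4 (step 7): P = [1, 4, 7] / [2, 6] / [5] / [8];  Q = [1, 3, 6] / [2, 7] / [4] / [5]
  Insert 3 (step 8): P = [1, 3, 7] / [2, 4] / [5, 6] / [8];  Q = [1, 3, 6] / [2, 7] / [4, 8] / [5]
Final shape: (3, 2, 2, 1).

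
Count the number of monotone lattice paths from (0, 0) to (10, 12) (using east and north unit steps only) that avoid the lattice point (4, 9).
Number of paths = 586586

Total paths from (0, 0) to (10, 12): C(22, 10) = 646646. Paths through (4, 9): (paths (0, 0) → (4, 9)) × (paths (4, 9) → (10, 12)) = C(13, 4) · C(9, 6) = 715 · 84 = 60060. Avoidance count = 646646 − 60060 = 586586.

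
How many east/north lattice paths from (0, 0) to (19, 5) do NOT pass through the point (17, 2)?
Number of paths = 40794

Total paths from (0, 0) to (19, 5): C(24, 19) = 42504. Paths through (17, 2): (paths (0, 0) → (17, 2)) × (paths (17, 2) → (19, 5)) = C(19, 17) · C(5, 2) = 171 · 10 = 1710. Avoidance count = 42504 − 1710 = 40794.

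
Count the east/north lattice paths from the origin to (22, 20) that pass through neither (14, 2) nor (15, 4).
Number of paths = 512742162408

Inclusion–exclusion. Total paths: C(42, 22) = 513791607420. Through P₁: C(16, 14)·C(26, 8) = 187473000. Through P₂: C(19, 15)·C(23, 7) = 950228532. Since P₁ is strictly southwest of P₂, a monotone path through both must visit P₁ then P₂; paths through both = C(16, 14)·C(3, 1)·C(23, 7) = 88256520. Avoid both = 513791607420 − 187473000 − 950228532 + 88256520 = 512742162408.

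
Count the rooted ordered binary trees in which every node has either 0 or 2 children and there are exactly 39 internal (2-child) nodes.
C_39 = 680425371729975800390

These full binary trees are counted by the Catalan number C_n = (1/(n + 1)) · C(2n, n). For n = 39: C_39 = (1/40) · C(78, 39) = 27217014869199032015600/40 = 680425371729975800390.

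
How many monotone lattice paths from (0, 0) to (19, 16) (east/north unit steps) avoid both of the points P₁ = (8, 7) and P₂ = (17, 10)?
Number of paths = 2782529970

Inclusion–exclusion. Total paths: C(35, 19) = 4059928950. Through P₁: C(15, 8)·C(20, 11) = 1080822600. Through P₂: C(27, 17)·C(8, 2) = 236215980. Since P₁ is strictly southwest of P₂, a monotone path through both must visit P₁ then P₂; paths through both = C(15, 8)·C(12, 9)·C(8, 2) = 39639600. Avoid both = 4059928950 − 1080822600 − 236215980 + 39639600 = 2782529970.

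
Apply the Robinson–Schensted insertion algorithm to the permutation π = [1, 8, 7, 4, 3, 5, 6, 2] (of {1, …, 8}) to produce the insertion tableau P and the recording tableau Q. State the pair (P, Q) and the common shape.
P = [1, 2, 5, 6] / [3] / [4] / [7] / [8];  Q = [1, 2, 6, 7] / [3] / [4] / [5] / [8];  common shape = (4, 1, 1, 1, 1)

Row-insert the values π_1, π_2, … into P one at a time, bumping the leftmost entry strictly greater than the inserted value down to the next row. The recording tableau Q records, in position (i, j), the step at which that cell was added to P.
  Insert 1 (step 1): P = [1];  Q = [1]
  Insert 8 (step 2): P = [1, 8];  Q = [1, 2]
  Insert 7 (step 3): P = [1, 7] / [8];  Q = [1, 2] / [3]
  Insert 4 (step 4): P = [1, 4] / [7] / [8];  Q = [1, 2] / [3] / [4]
  Insert 3 (step 5): P = [1, 3] / [4] / [7] / [8];  Q = [1, 2] / [3] / [4] / [5]
  Insert 5 (step 6): P = [1, 3, 5] / [4] / [7] / [8];  Q = [1, 2, 6] / [3] / [4] / [5]
  Insert 6 (step 7): P = [1, 3, 5, 6] / [4] / [7] / [8];  Q = [1, 2, 6, 7] / [3] / [4] / [5]
  Insert 2 (step 8): P = [1, 2, 5, 6] / [3] / [4] / [7] / [8];  Q = [1, 2, 6, 7] / [3] / [4] / [5] / [8]
Final shape: (4, 1, 1, 1, 1).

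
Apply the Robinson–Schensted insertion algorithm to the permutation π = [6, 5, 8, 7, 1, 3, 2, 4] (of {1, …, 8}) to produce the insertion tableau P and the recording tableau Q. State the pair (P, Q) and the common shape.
P = [1, 2, 4] / [3, 7] / [5, 8] / [6];  Q = [1, 3, 8] / [2, 4] / [5, 6] / [7];  common shape = (3, 2, 2, 1)

Row-insert the values π_1, π_2, … into P one at a time, bumping the leftmost entry strictly greater than the inserted value down to the next row. The recording tableau Q records, in position (i, j), the step at which that cell was added to P.
  Insert 6 (step 1): P = [6];  Q = [1]
  Insert 5 (step 2): P = [5] / [6];  Q = [1] / [2]
  Insert 8 (step 3): P = [5, 8] / [6];  Q = [1, 3] / [2]
  Insert 7 (step 4): P = [5, 7] / [6, 8];  Q = [1, 3] / [2, 4]
  Insert 1 (step 5): P = [1, 7] / [5, 8] / [6];  Q = [1, 3] / [2, 4] / [5]
  Insert 3 (step 6): P = [1, 3] / [5, 7] / [6, 8];  Q = [1, 3] / [2, 4] / [5, 6]
  Insert 2 (step 7): P = [1, 2] / [3, 7] / [5, 8] / [6];  Q = [1, 3] / [2, 4] / [5, 6] / [7]
  Insert 4 (step 8): P = [1, 2, 4] / [3, 7] / [5, 8] / [6];  Q = [1, 3, 8] / [2, 4] / [5, 6] / [7]
Final shape: (3, 2, 2, 1).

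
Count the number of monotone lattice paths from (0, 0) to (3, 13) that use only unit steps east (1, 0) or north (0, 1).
Number of paths = 560

A monotone lattice path from (0, 0) to (3, 13) consists of 3 east steps and 13 north steps in some order, so it is determined by which 3 of the 16 steps are east. The count is C(16, 3) = 560.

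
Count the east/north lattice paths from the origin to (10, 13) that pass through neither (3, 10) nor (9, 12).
Number of paths = 537902

Inclusion–exclusion. Total paths: C(23, 10) = 1144066. Through P₁: C(13, 3)·C(10, 7) = 34320. Through P₂: C(21, 9)·C(2, 1) = 587860. Since P₁ is strictly southwest of P₂, a monotone path through both must visit P₁ then P₂; paths through both = C(13, 3)·C(8, 6)·C(2, 1) = 16016. Avoid both = 1144066 − 34320 − 587860 + 16016 = 537902.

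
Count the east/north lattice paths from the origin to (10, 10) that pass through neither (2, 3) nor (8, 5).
Number of paths = 99259

Inclusion–exclusion. Total paths: C(20, 10) = 184756. Through P₁: C(5, 2)·C(15, 8) = 64350. Through P₂: C(13, 8)·C(7, 2) = 27027. Since P₁ is strictly southwest of P₂, a monotone path through both must visit P₁ then P₂; paths through both = C(5, 2)·C(8, 6)·C(7, 2) = 5880. Avoid both = 184756 − 64350 − 27027 + 5880 = 99259.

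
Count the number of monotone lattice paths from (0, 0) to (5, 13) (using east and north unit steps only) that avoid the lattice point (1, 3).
Number of paths = 4564

Total paths from (0, 0) to (5, 13): C(18, 5) = 8568. Paths through (1, 3): (paths (0, 0) → (1, 3)) × (paths (1, 3) → (5, 13)) = C(4, 1) · C(14, 4) = 4 · 1001 = 4004. Avoidance count = 8568 − 4004 = 4564.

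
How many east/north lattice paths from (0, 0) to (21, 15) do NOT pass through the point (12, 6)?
Number of paths = 4665320880

Total paths from (0, 0) to (21, 15): C(36, 21) = 5567902560. Paths through (12, 6): (paths (0, 0) → (12, 6)) × (paths (12, 6) → (21, 15)) = C(18, 12) · C(18, 9) = 18564 · 48620 = 902581680. Avoidance count = 5567902560 − 902581680 = 4665320880.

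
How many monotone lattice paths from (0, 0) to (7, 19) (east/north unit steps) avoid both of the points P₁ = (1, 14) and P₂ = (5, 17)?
Number of paths = 496016

Inclusion–exclusion. Total paths: C(26, 7) = 657800. Through P₁: C(15, 1)·C(11, 6) = 6930. Through P₂: C(22, 5)·C(4, 2) = 158004. Since P₁ is strictly southwest of P₂, a monotone path through both must visit P₁ then P₂; paths through both = C(15, 1)·C(7, 4)·C(4, 2) = 3150. Avoid both = 657800 − 6930 − 158004 + 3150 = 496016.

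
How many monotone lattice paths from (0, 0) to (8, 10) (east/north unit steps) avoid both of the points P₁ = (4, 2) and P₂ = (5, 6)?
Number of paths = 22788

Inclusion–exclusion. Total paths: C(18, 8) = 43758. Through P₁: C(6, 4)·C(12, 4) = 7425. Through P₂: C(11, 5)·C(7, 3) = 16170. Since P₁ is strictly southwest of P₂, a monotone path through both must visit P₁ then P₂; paths through both = C(6, 4)·C(5, 1)·C(7, 3) = 2625. Avoid both = 43758 − 7425 − 16170 + 2625 = 22788.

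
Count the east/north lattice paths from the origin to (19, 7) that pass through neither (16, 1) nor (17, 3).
Number of paths = 640037

Inclusion–exclusion. Total paths: C(26, 19) = 657800. Through P₁: C(17, 16)·C(9, 3) = 1428. Through P₂: C(20, 17)·C(6, 2) = 17100. Since P₁ is strictly southwest of P₂, a monotone path through both must visit P₁ then P₂; paths through both = C(17, 16)·C(3, 1)·C(6, 2) = 765. Avoid both = 657800 − 1428 − 17100 + 765 = 640037.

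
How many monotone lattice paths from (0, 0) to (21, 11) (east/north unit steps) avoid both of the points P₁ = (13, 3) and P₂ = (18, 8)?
Number of paths = 93394180

Inclusion–exclusion. Total paths: C(32, 21) = 129024480. Through P₁: C(16, 13)·C(16, 8) = 7207200. Through P₂: C(26, 18)·C(6, 3) = 31245500. Since P₁ is strictly southwest of P₂, a monotone path through both must visit P₁ then P₂; paths through both = C(16, 13)·C(10, 5)·C(6, 3) = 2822400. Avoid both = 129024480 − 7207200 − 31245500 + 2822400 = 93394180.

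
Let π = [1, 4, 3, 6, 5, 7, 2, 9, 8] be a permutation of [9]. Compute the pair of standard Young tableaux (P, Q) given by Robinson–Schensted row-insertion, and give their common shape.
P = [1, 2, 5, 7, 8] / [3, 6, 9] / [4];  Q = [1, 2, 4, 6, 8] / [3, 5, 9] / [7];  common shape = (5, 3, 1)

Row-insert the values π_1, π_2, … into P one at a time, bumping the leftmost entry strictly greater than the inserted value down to the next row. The recording tableau Q records, in position (i, j), the step at which that cell was added to P.
  Insert 1 (step 1): P = [1];  Q = [1]
  Insert 4 (step 2): P = [1, 4];  Q = [1, 2]
  Insert 3 (step 3): P = [1, 3] / [4];  Q = [1, 2] / [3]
  Insert 6 (step 4): P = [1, 3, 6] / [4];  Q = [1, 2, 4] / [3]
  Insert 5 (step 5): P = [1, 3, 5] / [4, 6];  Q = [1, 2, 4] / [3, 5]
  Insert 7 (step 6): P = [1, 3, 5, 7] / [4, 6];  Q = [1, 2, 4, 6] / [3, 5]
  Insert 2 (step 7): P = [1, 2, 5, 7] / [3, 6] / [4];  Q = [1, 2, 4, 6] / [3, 5] / [7]
  Insert 9 (step 8): P = [1, 2, 5, 7, 9] / [3, 6] / [4];  Q = [1, 2, 4, 6, 8] / [3, 5] / [7]
  Insert 8 (step 9): P = [1, 2, 5, 7, 8] / [3, 6, 9] / [4];  Q = [1, 2, 4, 6, 8] / [3, 5, 9] / [7]
Final shape: (5, 3, 1).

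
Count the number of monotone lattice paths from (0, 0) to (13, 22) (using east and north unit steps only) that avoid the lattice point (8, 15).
Number of paths = 1088009112

Total paths from (0, 0) to (13, 22): C(35, 13) = 1476337800. Paths through (8, 15): (paths (0, 0) → (8, 15)) × (paths (8, 15) → (13, 22)) = C(23, 8) · C(12, 5) = 490314 · 792 = 388328688. Avoidance count = 1476337800 − 388328688 = 1088009112.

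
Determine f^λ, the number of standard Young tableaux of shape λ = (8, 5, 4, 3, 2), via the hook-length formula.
# SYT of shape (8, 5, 4, 3, 2) = 2483120640

Hook-length formula: f^λ = n! / Π hook(c), product over all cells c of the Young diagram. For λ = (8, 5, 4, 3, 2), n = 22 boxes. Hook lengths by row (left-to-right, top-to-bottom): [12, 11, 9, 7, 5, 3, 2, 1]; [8, 7, 5, 3, 1]; [6, 5, 3, 1]; [4, 3, 1]; [2, 1]. Product of hooks = 452656512000. So f^λ = 22! / 452656512000 = 1124000727777607680000 / 452656512000 = 2483120640.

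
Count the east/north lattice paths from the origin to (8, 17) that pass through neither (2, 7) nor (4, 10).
Number of paths = 581757

Inclusion–exclusion. Total paths: C(25, 8) = 1081575. Through P₁: C(9, 2)·C(16, 6) = 288288. Through P₂: C(14, 4)·C(11, 4) = 330330. Since P₁ is strictly southwest of P₂, a monotone path through both must visit P₁ then P₂; paths through both = C(9, 2)·C(5, 2)·C(11, 4) = 118800. Avoid both = 1081575 − 288288 − 330330 + 118800 = 581757.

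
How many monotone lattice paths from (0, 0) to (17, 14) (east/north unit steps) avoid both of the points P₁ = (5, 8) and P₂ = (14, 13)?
Number of paths = 171363753

Inclusion–exclusion. Total paths: C(31, 17) = 265182525. Through P₁: C(13, 5)·C(18, 12) = 23891868. Through P₂: C(27, 14)·C(4, 3) = 80233200. Since P₁ is strictly southwest of P₂, a monotone path through both must visit P₁ then P₂; paths through both = C(13, 5)·C(14, 9)·C(4, 3) = 10306296. Avoid both = 265182525 − 23891868 − 80233200 + 10306296 = 171363753.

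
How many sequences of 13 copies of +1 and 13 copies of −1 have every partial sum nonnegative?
C_13 = 742900

These ballot sequences are counted by the Catalan number C_n = (1/(n + 1)) · C(2n, n). For n = 13: C_13 = (1/14) · C(26, 13) = 10400600/14 = 742900.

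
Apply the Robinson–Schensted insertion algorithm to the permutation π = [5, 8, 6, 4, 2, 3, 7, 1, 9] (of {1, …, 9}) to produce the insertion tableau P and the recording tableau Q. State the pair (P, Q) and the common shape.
P = [1, 3, 7, 9] / [2, 6] / [4] / [5] / [8];  Q = [1, 2, 7, 9] / [3, 6] / [4] / [5] / [8];  common shape = (4, 2, 1, 1, 1)

Row-insert the values π_1, π_2, … into P one at a time, bumping the leftmost entry strictly greater than the inserted value down to the next row. The recording tableau Q records, in position (i, j), the step at which that cell was added to P.
  Insert 5 (step 1): P = [5];  Q = [1]
  Insert 8 (step 2): P = [5, 8];  Q = [1, 2]
  Insert 6 (step 3): P = [5, 6] / [8];  Q = [1, 2] / [3]
  Insert 4 (step 4): P = [4, 6] / [5] / [8];  Q = [1, 2] / [3] / [4]
  Insert 2 (step 5): P = [2, 6] / [4] / [5] / [8];  Q = [1, 2] / [3] / [4] / [5]
  Insert 3 (step 6): P = [2, 3] / [4, 6] / [5] / [8];  Q = [1, 2] / [3, 6] / [4] / [5]
  Insert 7 (step 7): P = [2, 3, 7] / [4, 6] / [5] / [8];  Q = [1, 2, 7] / [3, 6] / [4] / [5]
  Insert 1 (step 8): P = [1, 3, 7] / [2, 6] / [4] / [5] / [8];  Q = [1, 2, 7] / [3, 6] / [4] / [5] / [8]
  Insert 9 (step 9): P = [1, 3, 7, 9] / [2, 6] / [4] / [5] / [8];  Q = [1, 2, 7, 9] / [3, 6] / [4] / [5] / [8]
Final shape: (4, 2, 1, 1, 1).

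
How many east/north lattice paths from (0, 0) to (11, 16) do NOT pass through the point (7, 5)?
Number of paths = 11956815

Total paths from (0, 0) to (11, 16): C(27, 11) = 13037895. Paths through (7, 5): (paths (0, 0) → (7, 5)) × (paths (7, 5) → (11, 16)) = C(12, 7) · C(15, 4) = 792 · 1365 = 1081080. Avoidance count = 13037895 − 1081080 = 11956815.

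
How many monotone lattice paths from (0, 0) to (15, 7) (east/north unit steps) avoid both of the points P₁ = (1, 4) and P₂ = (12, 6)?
Number of paths = 94448

Inclusion–exclusion. Total paths: C(22, 15) = 170544. Through P₁: C(5, 1)·C(17, 14) = 3400. Through P₂: C(18, 12)·C(4, 3) = 74256. Since P₁ is strictly southwest of P₂, a monotone path through both must visit P₁ then P₂; paths through both = C(5, 1)·C(13, 11)·C(4, 3) = 1560. Avoid both = 170544 − 3400 − 74256 + 1560 = 94448.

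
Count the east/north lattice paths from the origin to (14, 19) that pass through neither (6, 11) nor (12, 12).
Number of paths = 565299216

Inclusion–exclusion. Total paths: C(33, 14) = 818809200. Through P₁: C(17, 6)·C(16, 8) = 159279120. Through P₂: C(24, 12)·C(9, 2) = 97349616. Since P₁ is strictly southwest of P₂, a monotone path through both must visit P₁ then P₂; paths through both = C(17, 6)·C(7, 6)·C(9, 2) = 3118752. Avoid both = 818809200 − 159279120 − 97349616 + 3118752 = 565299216.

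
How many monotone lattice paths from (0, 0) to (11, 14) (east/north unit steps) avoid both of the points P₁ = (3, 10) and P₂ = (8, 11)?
Number of paths = 2838510

Inclusion–exclusion. Total paths: C(25, 11) = 4457400. Through P₁: C(13, 3)·C(12, 8) = 141570. Through P₂: C(19, 8)·C(6, 3) = 1511640. Since P₁ is strictly southwest of P₂, a monotone path through both must visit P₁ then P₂; paths through both = C(13, 3)·C(6, 5)·C(6, 3) = 34320. Avoid both = 4457400 − 141570 − 1511640 + 34320 = 2838510.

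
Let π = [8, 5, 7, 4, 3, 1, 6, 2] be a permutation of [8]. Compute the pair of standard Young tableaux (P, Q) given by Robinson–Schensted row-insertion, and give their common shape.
P = [1, 2] / [3, 6] / [4, 7] / [5] / [8];  Q = [1, 3] / [2, 7] / [4, 8] / [5] / [6];  common shape = (2, 2, 2, 1, 1)

Row-insert the values π_1, π_2, … into P one at a time, bumping the leftmost entry strictly greater than the inserted value down to the next row. The recording tableau Q records, in position (i, j), the step at which that cell was added to P.
  Insert 8 (step 1): P = [8];  Q = [1]
  Insert 5 (step 2): P = [5] / [8];  Q = [1] / [2]
  Insert 7 (step 3): P = [5, 7] / [8];  Q = [1, 3] / [2]
  Insert 4 (step 4): P = [4, 7] / [5] / [8];  Q = [1, 3] / [2] / [4]
  Insert 3 (step 5): P = [3, 7] / [4] / [5] / [8];  Q = [1, 3] / [2] / [4] / [5]
  Insert 1 (step 6): P = [1, 7] / [3] / [4] / [5] / [8];  Q = [1, 3] / [2] / [4] / [5] / [6]
  Insert 6 (step 7): P = [1, 6] / [3, 7] / [4] / [5] / [8];  Q = [1, 3] / [2, 7] / [4] / [5] / [6]
  Insert 2 (step 8): P = [1, 2] / [3, 6] / [4, 7] / [5] / [8];  Q = [1, 3] / [2, 7] / [4, 8] / [5] / [6]
Final shape: (2, 2, 2, 1, 1).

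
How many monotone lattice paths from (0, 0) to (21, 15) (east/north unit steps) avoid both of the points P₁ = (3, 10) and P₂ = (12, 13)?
Number of paths = 5275723046

Inclusion–exclusion. Total paths: C(36, 21) = 5567902560. Through P₁: C(13, 3)·C(23, 18) = 9623614. Through P₂: C(25, 12)·C(11, 9) = 286016500. Since P₁ is strictly southwest of P₂, a monotone path through both must visit P₁ then P₂; paths through both = C(13, 3)·C(12, 9)·C(11, 9) = 3460600. Avoid both = 5567902560 − 9623614 − 286016500 + 3460600 = 5275723046.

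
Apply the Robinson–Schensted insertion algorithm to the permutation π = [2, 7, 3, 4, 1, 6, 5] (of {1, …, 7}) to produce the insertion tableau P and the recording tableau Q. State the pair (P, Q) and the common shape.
P = [1, 3, 4, 5] / [2, 6] / [7];  Q = [1, 2, 4, 6] / [3, 7] / [5];  common shape = (4, 2, 1)

Row-insert the values π_1, π_2, … into P one at a time, bumping the leftmost entry strictly greater than the inserted value down to the next row. The recording tableau Q records, in position (i, j), the step at which that cell was added to P.
  Insert 2 (step 1): P = [2];  Q = [1]
  Insert 7 (step 2): P = [2, 7];  Q = [1, 2]
  Insert 3 (step 3): P = [2, 3] / [7];  Q = [1, 2] / [3]
  Insert 4 (step 4): P = [2, 3, 4] / [7];  Q = [1, 2, 4] / [3]
  Insert 1 (step 5): P = [1, 3, 4] / [2] / [7];  Q = [1, 2, 4] / [3] / [5]
  Insert 6 (step 6): P = [1, 3, 4, 6] / [2] / [7];  Q = [1, 2, 4, 6] / [3] / [5]
  Insert 5 (step 7): P = [1, 3, 4, 5] / [2, 6] / [7];  Q = [1, 2, 4, 6] / [3, 7] / [5]
Final shape: (4, 2, 1).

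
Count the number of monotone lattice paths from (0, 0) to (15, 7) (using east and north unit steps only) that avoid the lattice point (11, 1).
Number of paths = 168024

Total paths from (0, 0) to (15, 7): C(22, 15) = 170544. Paths through (11, 1): (paths (0, 0) → (11, 1)) × (paths (11, 1) → (15, 7)) = C(12, 11) · C(10, 4) = 12 · 210 = 2520. Avoidance count = 170544 − 2520 = 168024.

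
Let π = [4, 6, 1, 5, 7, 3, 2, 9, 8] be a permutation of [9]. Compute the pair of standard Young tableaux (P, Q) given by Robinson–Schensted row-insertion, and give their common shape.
P = [1, 2, 7, 8] / [3, 5, 9] / [4] / [6];  Q = [1, 2, 5, 8] / [3, 4, 9] / [6] / [7];  common shape = (4, 3, 1, 1)

Row-insert the values π_1, π_2, … into P one at a time, bumping the leftmost entry strictly greater than the inserted value down to the next row. The recording tableau Q records, in position (i, j), the step at which that cell was added to P.
  Insert 4 (step 1): P = [4];  Q = [1]
  Insert 6 (step 2): P = [4, 6];  Q = [1, 2]
  Insert 1 (step 3): P = [1, 6] / [4];  Q = [1, 2] / [3]
  Insert 5 (step 4): P = [1, 5] / [4, 6];  Q = [1, 2] / [3, 4]
  Insert 7 (step 5): P = [1, 5, 7] / [4, 6];  Q = [1, 2, 5] / [3, 4]
  Insert 3 (step 6): P = [1, 3, 7] / [4, 5] / [6];  Q = [1, 2, 5] / [3, 4] / [6]
  Insert 2 (step 7): P = [1, 2, 7] / [3, 5] / [4] / [6];  Q = [1, 2, 5] / [3, 4] / [6] / [7]
  Insert 9 (step 8): P = [1, 2, 7, 9] / [3, 5] / [4] / [6];  Q = [1, 2, 5, 8] / [3, 4] / [6] / [7]
  Insert 8 (step 9): P = [1, 2, 7, 8] / [3, 5, 9] / [4] / [6];  Q = [1, 2, 5, 8] / [3, 4, 9] / [6] / [7]
Final shape: (4, 3, 1, 1).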